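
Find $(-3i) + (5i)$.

(0 + 0) + (-3 + 5)i = 2i


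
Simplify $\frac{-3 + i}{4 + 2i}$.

Multiply numerator and denominator by conjugate (4 - 2i):
= (-3 + i)(4 - 2i) / (4^2 + 2^2)
= (-10 + 10i) / 20
Divide through by 10: (-1 + i) / 2
= -1/2 + (1/2)i


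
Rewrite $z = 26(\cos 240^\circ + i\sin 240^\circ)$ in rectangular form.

a = r cos θ = 26 * -1/2 = -13
b = r sin θ = 26 * -sqrt(3)/2 = -13*sqrt(3)
z = -13 - 13*sqrt(3)i


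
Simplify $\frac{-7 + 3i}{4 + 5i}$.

Multiply numerator and denominator by conjugate (4 - 5i):
= (-7 + 3i)(4 - 5i) / (4^2 + 5^2)
= (-13 + 47i) / 41
= -13/41 + (47/41)i


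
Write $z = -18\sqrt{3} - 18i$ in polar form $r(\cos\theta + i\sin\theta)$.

r = |z| = sqrt(a^2 + b^2) = sqrt((-18*sqrt(3))^2 + (-18)^2) = sqrt(972 + 324) = sqrt(1296) = 36
θ = arctan(b/a) = arctan(-18/-31.1769) (quadrant-adjusted) = 210°
z = 36(cos 210° + i sin 210°)


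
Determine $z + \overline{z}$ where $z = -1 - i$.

z + conjugate(z) = (a + bi) + (a - bi) = 2a
= 2 * (-1) = -2


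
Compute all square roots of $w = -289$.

|w| = 289, arg(w) = 180°
Root modulus = 289^(1/2) = 17
Root arguments: θ_k = (180° + 360°k)/2 for k = 0, 1, ..., 1
Roots: 17i, -17i


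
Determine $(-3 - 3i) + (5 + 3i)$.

(-3 + 5) + (-3 + 3)i = 2


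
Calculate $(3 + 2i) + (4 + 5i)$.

(3 + 4) + (2 + 5)i = 7 + 7i


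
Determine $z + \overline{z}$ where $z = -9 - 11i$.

z + conjugate(z) = (a + bi) + (a - bi) = 2a
= 2 * (-9) = -18


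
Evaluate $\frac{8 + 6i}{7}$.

Divisor is real, so divide each part by 7:
= 8/7 + (6/7)i


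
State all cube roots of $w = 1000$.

|w| = 1000, arg(w) = 0°
Root modulus = 1000^(1/3) = 10
Root arguments: θ_k = (0° + 360°k)/3 for k = 0, 1, ..., 2
Roots: 10, -5 + 5*sqrt(3)i, -5 - 5*sqrt(3)i


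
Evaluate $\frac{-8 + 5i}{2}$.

Divisor is real, so divide each part by 2:
= -4 + (5/2)i


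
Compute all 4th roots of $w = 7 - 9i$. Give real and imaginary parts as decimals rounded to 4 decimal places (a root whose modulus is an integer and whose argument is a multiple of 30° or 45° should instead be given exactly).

|w| = sqrt(130) ≈ 11.401754, arg(w) ≈ 307.874984°
Root modulus = sqrt(130)^(1/4) ≈ 1.837566
Root arguments: θ_k = (arg(w) + 360°k)/4 for k = 0, 1, ..., 3
Compute each root as (root modulus)(cos θ_k + i sin θ_k) using full-precision intermediates, then round to 4 decimal places.
Roots: 0.4143 + 1.7902i, -1.7902 + 0.4143i, -0.4143 - 1.7902i, 1.7902 - 0.4143i


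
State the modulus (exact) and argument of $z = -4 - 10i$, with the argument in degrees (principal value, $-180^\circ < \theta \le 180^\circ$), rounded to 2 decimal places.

|z| = sqrt((-4)^2 + (-10)^2) = sqrt(116)
arg(z) = arctan(b/a) = arctan(-10/-4) (quadrant-adjusted) = -111.80°


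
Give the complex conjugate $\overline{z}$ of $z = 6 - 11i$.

If z = a + bi, then conjugate(z) = a - bi
conjugate(6 - 11i) = 6 + 11i


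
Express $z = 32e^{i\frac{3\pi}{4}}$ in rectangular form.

a = r cos θ = 32 * -sqrt(2)/2 = -16*sqrt(2)
b = r sin θ = 32 * sqrt(2)/2 = 16*sqrt(2)
z = -16*sqrt(2) + 16*sqrt(2)i


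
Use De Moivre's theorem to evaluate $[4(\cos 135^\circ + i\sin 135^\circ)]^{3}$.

By De Moivre: z^n = r^n(cos(nθ) + i sin(nθ))
= 4^3(cos(3*135°) + i sin(3*135°))
= 64(cos 45° + i sin 45°)
= 32*sqrt(2) + 32*sqrt(2)i


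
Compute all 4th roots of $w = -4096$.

|w| = 4096, arg(w) = 180°
Root modulus = 4096^(1/4) = 8
Root arguments: θ_k = (180° + 360°k)/4 for k = 0, 1, ..., 3
Roots: 4*sqrt(2) + 4*sqrt(2)i, -4*sqrt(2) + 4*sqrt(2)i, -4*sqrt(2) - 4*sqrt(2)i, 4*sqrt(2) - 4*sqrt(2)i


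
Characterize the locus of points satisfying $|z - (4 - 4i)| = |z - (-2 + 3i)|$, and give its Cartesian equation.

|z - z1| = |z - z2| means z is equidistant from z1 and z2,
i.e. the perpendicular bisector of the segment from (4, -4) to (-2, 3) (midpoint (1, -1/2)).
With z = x + yi, square both sides:
(x - 4)^2 + (y - (-4))^2 = (x - (-2))^2 + (y - 3)^2
The x^2 and y^2 terms cancel: -12x + 14y = 13 - 32 = -19
Simplify: 12x - 14y = 19
Locus: Perpendicular bisector of the segment from (4, -4) to (-2, 3): the line 12x - 14y = 19


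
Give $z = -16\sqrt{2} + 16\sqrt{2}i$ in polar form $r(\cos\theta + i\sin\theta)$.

r = |z| = sqrt(a^2 + b^2) = sqrt((-16*sqrt(2))^2 + (16*sqrt(2))^2) = sqrt(512 + 512) = sqrt(1024) = 32
θ = arctan(b/a) = arctan(22.6274/-22.6274) (quadrant-adjusted) = 135°
z = 32(cos 135° + i sin 135°)


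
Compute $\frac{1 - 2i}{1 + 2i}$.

Multiply numerator and denominator by conjugate (1 - 2i):
= (1 - 2i)(1 - 2i) / (1^2 + 2^2)
= (-3 - 4i) / 5
= -3/5 - (4/5)i


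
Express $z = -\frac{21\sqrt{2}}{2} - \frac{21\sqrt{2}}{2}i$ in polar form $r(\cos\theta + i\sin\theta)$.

r = |z| = sqrt(a^2 + b^2) = sqrt((-21*sqrt(2)/2)^2 + (-21*sqrt(2)/2)^2) = sqrt(441/2 + 441/2) = sqrt(441) = 21
θ = arctan(b/a) = arctan(-14.8492/-14.8492) (quadrant-adjusted) = 225°
z = 21(cos 225° + i sin 225°)


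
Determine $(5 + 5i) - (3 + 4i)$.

(5 - 3) + (5 - 4)i = 2 + i


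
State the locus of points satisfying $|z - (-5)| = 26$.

|z - z0| = r describes a circle centered at z0 with radius r
Here z0 = -5 and r = 26
Locus: Circle centered at (-5, 0) with radius 26


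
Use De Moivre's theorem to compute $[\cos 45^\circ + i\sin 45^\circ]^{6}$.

By De Moivre: z^n = r^n(cos(nθ) + i sin(nθ))
= 1^6(cos(6*45°) + i sin(6*45°))
= 1(cos 270° + i sin 270°)
= -i


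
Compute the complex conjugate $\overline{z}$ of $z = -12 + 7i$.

If z = a + bi, then conjugate(z) = a - bi
conjugate(-12 + 7i) = -12 - 7i


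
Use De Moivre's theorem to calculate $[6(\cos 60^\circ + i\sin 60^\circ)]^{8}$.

By De Moivre: z^n = r^n(cos(nθ) + i sin(nθ))
= 6^8(cos(8*60°) + i sin(8*60°))
= 1679616(cos 120° + i sin 120°)
= -839808 + 839808*sqrt(3)i


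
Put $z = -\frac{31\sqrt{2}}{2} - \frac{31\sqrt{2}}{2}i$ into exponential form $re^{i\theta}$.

r = |z| = sqrt((-31*sqrt(2)/2)^2 + (-31*sqrt(2)/2)^2) = sqrt(961/2 + 961/2) = sqrt(961) = 31
θ = arctan(b/a) = arctan(-21.9203/-21.9203) (quadrant-adjusted) = -135° = -3π/4
z = 31e^(-i*3π/4)


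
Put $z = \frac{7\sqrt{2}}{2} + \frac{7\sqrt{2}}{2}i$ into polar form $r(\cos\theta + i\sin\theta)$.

r = |z| = sqrt(a^2 + b^2) = sqrt((7*sqrt(2)/2)^2 + (7*sqrt(2)/2)^2) = sqrt(49/2 + 49/2) = sqrt(49) = 7
θ = arctan(b/a) = arctan(4.9497/4.9497) (quadrant-adjusted) = 45°
z = 7(cos 45° + i sin 45°)


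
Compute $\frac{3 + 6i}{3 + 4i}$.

Multiply numerator and denominator by conjugate (3 - 4i):
= (3 + 6i)(3 - 4i) / (3^2 + 4^2)
= (33 + 6i) / 25
= 33/25 + (6/25)i


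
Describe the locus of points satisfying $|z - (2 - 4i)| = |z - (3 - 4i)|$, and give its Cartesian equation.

|z - z1| = |z - z2| means z is equidistant from z1 and z2,
i.e. the perpendicular bisector of the segment from (2, -4) to (3, -4) (midpoint (5/2, -4)).
With z = x + yi, square both sides:
(x - 2)^2 + (y - (-4))^2 = (x - 3)^2 + (y - (-4))^2
The x^2 and y^2 terms cancel: 2x + 0y = 25 - 20 = 5
Simplify: x = 5/2
Locus: Perpendicular bisector of the segment from (2, -4) to (3, -4): the line x = 5/2


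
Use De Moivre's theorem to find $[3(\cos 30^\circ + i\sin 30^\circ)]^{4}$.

By De Moivre: z^n = r^n(cos(nθ) + i sin(nθ))
= 3^4(cos(4*30°) + i sin(4*30°))
= 81(cos 120° + i sin 120°)
= -81/2 + (81*sqrt(3)/2)i


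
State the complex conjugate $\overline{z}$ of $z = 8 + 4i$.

If z = a + bi, then conjugate(z) = a - bi
conjugate(8 + 4i) = 8 - 4i


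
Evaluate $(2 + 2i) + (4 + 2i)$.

(2 + 4) + (2 + 2)i = 6 + 4i


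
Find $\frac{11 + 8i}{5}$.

Divisor is real, so divide each part by 5:
= 11/5 + (8/5)i


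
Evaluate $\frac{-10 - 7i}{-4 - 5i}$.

Multiply numerator and denominator by conjugate (-4 + 5i):
= (-10 - 7i)(-4 + 5i) / ((-4)^2 + (-5)^2)
= (75 - 22i) / 41
= 75/41 - (22/41)i


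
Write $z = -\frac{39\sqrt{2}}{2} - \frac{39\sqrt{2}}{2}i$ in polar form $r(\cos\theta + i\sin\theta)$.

r = |z| = sqrt(a^2 + b^2) = sqrt((-39*sqrt(2)/2)^2 + (-39*sqrt(2)/2)^2) = sqrt(1521/2 + 1521/2) = sqrt(1521) = 39
θ = arctan(b/a) = arctan(-27.5772/-27.5772) (quadrant-adjusted) = 225°
z = 39(cos 225° + i sin 225°)


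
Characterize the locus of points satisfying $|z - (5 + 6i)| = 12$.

|z - z0| = r describes a circle centered at z0 with radius r
Here z0 = 5 + 6i and r = 12
Locus: Circle centered at (5, 6) with radius 12


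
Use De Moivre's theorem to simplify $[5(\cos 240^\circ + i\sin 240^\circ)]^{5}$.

By De Moivre: z^n = r^n(cos(nθ) + i sin(nθ))
= 5^5(cos(5*240°) + i sin(5*240°))
= 3125(cos 120° + i sin 120°)
= -3125/2 + (3125*sqrt(3)/2)i


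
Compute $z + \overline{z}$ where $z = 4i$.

z + conjugate(z) = (a + bi) + (a - bi) = 2a
= 2 * 0 = 0


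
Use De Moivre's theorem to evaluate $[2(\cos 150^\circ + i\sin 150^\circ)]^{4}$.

By De Moivre: z^n = r^n(cos(nθ) + i sin(nθ))
= 2^4(cos(4*150°) + i sin(4*150°))
= 16(cos 240° + i sin 240°)
= -8 - 8*sqrt(3)i


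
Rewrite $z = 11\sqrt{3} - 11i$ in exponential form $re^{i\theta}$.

r = |z| = sqrt((11*sqrt(3))^2 + (-11)^2) = sqrt(363 + 121) = sqrt(484) = 22
θ = arctan(b/a) = arctan(-11/19.0526) (quadrant-adjusted) = -30° = -π/6
z = 22e^(-i*π/6)


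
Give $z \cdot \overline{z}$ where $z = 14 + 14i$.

z * conjugate(z) = |z|^2 = a^2 + b^2
= 14^2 + 14^2 = 392


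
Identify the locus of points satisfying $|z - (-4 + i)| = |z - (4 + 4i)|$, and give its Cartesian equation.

|z - z1| = |z - z2| means z is equidistant from z1 and z2,
i.e. the perpendicular bisector of the segment from (-4, 1) to (4, 4) (midpoint (0, 5/2)).
With z = x + yi, square both sides:
(x - (-4))^2 + (y - 1)^2 = (x - 4)^2 + (y - 4)^2
The x^2 and y^2 terms cancel: 16x + 6y = 32 - 17 = 15
Simplify: 16x + 6y = 15
Locus: Perpendicular bisector of the segment from (-4, 1) to (4, 4): the line 16x + 6y = 15


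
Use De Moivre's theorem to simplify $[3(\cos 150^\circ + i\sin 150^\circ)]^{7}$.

By De Moivre: z^n = r^n(cos(nθ) + i sin(nθ))
= 3^7(cos(7*150°) + i sin(7*150°))
= 2187(cos 330° + i sin 330°)
= 2187*sqrt(3)/2 - (2187/2)i


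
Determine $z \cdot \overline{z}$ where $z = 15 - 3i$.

z * conjugate(z) = |z|^2 = a^2 + b^2
= 15^2 + (-3)^2 = 234


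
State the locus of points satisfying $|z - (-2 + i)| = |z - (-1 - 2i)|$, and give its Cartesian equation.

|z - z1| = |z - z2| means z is equidistant from z1 and z2,
i.e. the perpendicular bisector of the segment from (-2, 1) to (-1, -2) (midpoint (-3/2, -1/2)).
With z = x + yi, square both sides:
(x - (-2))^2 + (y - 1)^2 = (x - (-1))^2 + (y - (-2))^2
The x^2 and y^2 terms cancel: 2x + (-6)y = 5 - 5 = 0
Simplify: x - 3y = 0
Locus: Perpendicular bisector of the segment from (-2, 1) to (-1, -2): the line x - 3y = 0


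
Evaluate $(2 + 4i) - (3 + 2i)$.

(2 - 3) + (4 - 2)i = -1 + 2i


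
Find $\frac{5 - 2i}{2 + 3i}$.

Multiply numerator and denominator by conjugate (2 - 3i):
= (5 - 2i)(2 - 3i) / (2^2 + 3^2)
= (4 - 19i) / 13
= 4/13 - (19/13)i


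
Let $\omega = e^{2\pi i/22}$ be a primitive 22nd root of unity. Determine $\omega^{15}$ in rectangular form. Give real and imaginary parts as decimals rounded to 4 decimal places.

ω^15 = e^(2πi·15/22) = e^(i·15π/11)
= cos(15π/11) + i sin(15π/11)
= -0.4154 - 0.9096i


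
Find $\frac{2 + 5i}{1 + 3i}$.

Multiply numerator and denominator by conjugate (1 - 3i):
= (2 + 5i)(1 - 3i) / (1^2 + 3^2)
= (17 - i) / 10
= 17/10 - (1/10)i


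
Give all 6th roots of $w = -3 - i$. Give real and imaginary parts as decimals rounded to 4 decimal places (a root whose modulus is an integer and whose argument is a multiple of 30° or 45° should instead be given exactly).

|w| = sqrt(10) ≈ 3.162278, arg(w) ≈ 198.434949°
Root modulus = sqrt(10)^(1/6) ≈ 1.211528
Root arguments: θ_k = (arg(w) + 360°k)/6 for k = 0, 1, ..., 5
Compute each root as (root modulus)(cos θ_k + i sin θ_k) using full-precision intermediates, then round to 4 decimal places.
Roots: 1.0152 + 0.6611i, -0.0649 + 1.2098i, -1.0802 + 0.5487i, -1.0152 - 0.6611i, 0.0649 - 1.2098i, 1.0802 - 0.5487i


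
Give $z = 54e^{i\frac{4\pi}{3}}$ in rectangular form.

a = r cos θ = 54 * -1/2 = -27
b = r sin θ = 54 * -sqrt(3)/2 = -27*sqrt(3)
z = -27 - 27*sqrt(3)i


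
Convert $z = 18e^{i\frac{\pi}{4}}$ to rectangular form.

a = r cos θ = 18 * sqrt(2)/2 = 9*sqrt(2)
b = r sin θ = 18 * sqrt(2)/2 = 9*sqrt(2)
z = 9*sqrt(2) + 9*sqrt(2)i


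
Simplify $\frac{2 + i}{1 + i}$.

Multiply numerator and denominator by conjugate (1 - i):
= (2 + i)(1 - i) / (1^2 + 1^2)
= (3 - i) / 2
= 3/2 - (1/2)i


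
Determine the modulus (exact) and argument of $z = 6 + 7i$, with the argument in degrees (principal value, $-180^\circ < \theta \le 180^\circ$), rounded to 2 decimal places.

|z| = sqrt(6^2 + 7^2) = sqrt(85)
arg(z) = arctan(b/a) = arctan(7/6) (quadrant-adjusted) = 49.40°


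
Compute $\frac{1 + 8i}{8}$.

Divisor is real, so divide each part by 8:
= 1/8 + i


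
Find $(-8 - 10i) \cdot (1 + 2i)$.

(a1*a2 - b1*b2) + (a1*b2 + b1*a2)i
= (-8 - (-20)) + (-16 + (-10))i
= 12 - 26i


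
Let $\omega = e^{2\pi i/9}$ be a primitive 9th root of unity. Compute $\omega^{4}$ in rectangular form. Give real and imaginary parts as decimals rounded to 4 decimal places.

ω^4 = e^(2πi·4/9) = e^(i·8π/9)
= cos(8π/9) + i sin(8π/9)
= -0.9397 + 0.3420i


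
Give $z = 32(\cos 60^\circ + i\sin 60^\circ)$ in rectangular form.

a = r cos θ = 32 * 1/2 = 16
b = r sin θ = 32 * sqrt(3)/2 = 16*sqrt(3)
z = 16 + 16*sqrt(3)i


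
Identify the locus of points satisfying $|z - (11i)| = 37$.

|z - z0| = r describes a circle centered at z0 with radius r
Here z0 = 11i and r = 37
Locus: Circle centered at (0, 11) with radius 37


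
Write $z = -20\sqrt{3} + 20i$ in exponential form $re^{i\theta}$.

r = |z| = sqrt((-20*sqrt(3))^2 + (20)^2) = sqrt(1200 + 400) = sqrt(1600) = 40
θ = arctan(b/a) = arctan(20/-34.641) (quadrant-adjusted) = 150° = 5π/6
z = 40e^(i*5π/6)


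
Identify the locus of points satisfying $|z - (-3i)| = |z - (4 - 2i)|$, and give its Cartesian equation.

|z - z1| = |z - z2| means z is equidistant from z1 and z2,
i.e. the perpendicular bisector of the segment from (0, -3) to (4, -2) (midpoint (2, -5/2)).
With z = x + yi, square both sides:
(x - 0)^2 + (y - (-3))^2 = (x - 4)^2 + (y - (-2))^2
The x^2 and y^2 terms cancel: 8x + 2y = 20 - 9 = 11
Simplify: 8x + 2y = 11
Locus: Perpendicular bisector of the segment from (0, -3) to (4, -2): the line 8x + 2y = 11


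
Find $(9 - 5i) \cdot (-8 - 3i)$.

(a1*a2 - b1*b2) + (a1*b2 + b1*a2)i
= (-72 - 15) + (-27 + 40)i
= -87 + 13i


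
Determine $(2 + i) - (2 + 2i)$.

(2 - 2) + (1 - 2)i = -i


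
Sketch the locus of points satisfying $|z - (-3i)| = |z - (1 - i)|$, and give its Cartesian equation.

|z - z1| = |z - z2| means z is equidistant from z1 and z2,
i.e. the perpendicular bisector of the segment from (0, -3) to (1, -1) (midpoint (1/2, -2)).
With z = x + yi, square both sides:
(x - 0)^2 + (y - (-3))^2 = (x - 1)^2 + (y - (-1))^2
The x^2 and y^2 terms cancel: 2x + 4y = 2 - 9 = -7
Simplify: 2x + 4y = -7
Locus: Perpendicular bisector of the segment from (0, -3) to (1, -1): the line 2x + 4y = -7


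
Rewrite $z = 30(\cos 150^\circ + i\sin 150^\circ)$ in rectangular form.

a = r cos θ = 30 * -sqrt(3)/2 = -15*sqrt(3)
b = r sin θ = 30 * 1/2 = 15
z = -15*sqrt(3) + 15i


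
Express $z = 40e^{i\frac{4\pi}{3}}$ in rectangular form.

a = r cos θ = 40 * -1/2 = -20
b = r sin θ = 40 * -sqrt(3)/2 = -20*sqrt(3)
z = -20 - 20*sqrt(3)i


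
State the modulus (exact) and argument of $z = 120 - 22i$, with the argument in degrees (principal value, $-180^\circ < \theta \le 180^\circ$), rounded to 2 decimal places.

|z| = sqrt(120^2 + (-22)^2) = 122
arg(z) = arctan(b/a) = arctan(-22/120) (quadrant-adjusted) = -10.39°


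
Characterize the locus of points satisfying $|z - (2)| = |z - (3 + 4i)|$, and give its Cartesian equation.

|z - z1| = |z - z2| means z is equidistant from z1 and z2,
i.e. the perpendicular bisector of the segment from (2, 0) to (3, 4) (midpoint (5/2, 2)).
With z = x + yi, square both sides:
(x - 2)^2 + (y - 0)^2 = (x - 3)^2 + (y - 4)^2
The x^2 and y^2 terms cancel: 2x + 8y = 25 - 4 = 21
Simplify: 2x + 8y = 21
Locus: Perpendicular bisector of the segment from (2, 0) to (3, 4): the line 2x + 8y = 21


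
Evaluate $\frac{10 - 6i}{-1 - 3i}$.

Multiply numerator and denominator by conjugate (-1 + 3i):
= (10 - 6i)(-1 + 3i) / ((-1)^2 + (-3)^2)
= (8 + 36i) / 10
Divide through by 2: (4 + 18i) / 5
= 4/5 + (18/5)i


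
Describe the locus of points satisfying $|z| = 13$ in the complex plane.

|z| = 13 means sqrt(x^2 + y^2) = 13
This is a circle of radius 13 centered at the origin


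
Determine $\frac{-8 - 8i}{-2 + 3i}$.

Multiply numerator and denominator by conjugate (-2 - 3i):
= (-8 - 8i)(-2 - 3i) / ((-2)^2 + 3^2)
= (-8 + 40i) / 13
= -8/13 + (40/13)i


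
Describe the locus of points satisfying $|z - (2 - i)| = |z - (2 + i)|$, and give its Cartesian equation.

|z - z1| = |z - z2| means z is equidistant from z1 and z2,
i.e. the perpendicular bisector of the segment from (2, -1) to (2, 1) (midpoint (2, 0)).
With z = x + yi, square both sides:
(x - 2)^2 + (y - (-1))^2 = (x - 2)^2 + (y - 1)^2
The x^2 and y^2 terms cancel: 0x + 4y = 5 - 5 = 0
Simplify: y = 0
Locus: Perpendicular bisector of the segment from (2, -1) to (2, 1): the line y = 0


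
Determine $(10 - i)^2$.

(a + bi)^2 = a^2 - b^2 + 2abi
= 10^2 - (-1)^2 + 2*10*(-1)i
= 99 - 20i


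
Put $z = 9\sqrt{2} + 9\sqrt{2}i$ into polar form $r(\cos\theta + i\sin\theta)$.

r = |z| = sqrt(a^2 + b^2) = sqrt((9*sqrt(2))^2 + (9*sqrt(2))^2) = sqrt(162 + 162) = sqrt(324) = 18
θ = arctan(b/a) = arctan(12.7279/12.7279) (quadrant-adjusted) = 45°
z = 18(cos 45° + i sin 45°)


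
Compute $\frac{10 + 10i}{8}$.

Divisor is real, so divide each part by 8:
= 5/4 + (5/4)i


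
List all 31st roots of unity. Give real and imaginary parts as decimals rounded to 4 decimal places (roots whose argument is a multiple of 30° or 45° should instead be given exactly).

ω_k = e^(2πik/31) = cos(2πk/31) + i sin(2πk/31) for k = 0, 1, ..., 30
Roots: 1, 0.9795 + 0.2013i, 0.9190 + 0.3944i, 0.8208 + 0.5713i, 0.6890 + 0.7248i, 0.5290 + 0.8486i, 0.3473 + 0.9378i, 0.1514 + 0.9885i, -0.0506 + 0.9987i, -0.2507 + 0.9681i, -0.4404 + 0.8978i, -0.6121 + 0.7908i, -0.7588 + 0.6514i, -0.8743 + 0.4853i, -0.9541 + 0.2994i, -0.9949 + 0.1012i, -0.9949 - 0.1012i, -0.9541 - 0.2994i, -0.8743 - 0.4853i, -0.7588 - 0.6514i, -0.6121 - 0.7908i, -0.4404 - 0.8978i, -0.2507 - 0.9681i, -0.0506 - 0.9987i, 0.1514 - 0.9885i, 0.3473 - 0.9378i, 0.5290 - 0.8486i, 0.6890 - 0.7248i, 0.8208 - 0.5713i, 0.9190 - 0.3944i, 0.9795 - 0.2013i


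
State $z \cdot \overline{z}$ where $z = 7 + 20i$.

z * conjugate(z) = |z|^2 = a^2 + b^2
= 7^2 + 20^2 = 449


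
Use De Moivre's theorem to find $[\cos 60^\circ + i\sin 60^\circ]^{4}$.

By De Moivre: z^n = r^n(cos(nθ) + i sin(nθ))
= 1^4(cos(4*60°) + i sin(4*60°))
= 1(cos 240° + i sin 240°)
= -1/2 - (sqrt(3)/2)i


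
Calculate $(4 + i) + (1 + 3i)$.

(4 + 1) + (1 + 3)i = 5 + 4i


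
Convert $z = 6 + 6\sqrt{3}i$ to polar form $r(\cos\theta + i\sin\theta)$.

r = |z| = sqrt(a^2 + b^2) = sqrt((6)^2 + (6*sqrt(3))^2) = sqrt(36 + 108) = sqrt(144) = 12
θ = arctan(b/a) = arctan(10.3923/6) (quadrant-adjusted) = 60°
z = 12(cos 60° + i sin 60°)


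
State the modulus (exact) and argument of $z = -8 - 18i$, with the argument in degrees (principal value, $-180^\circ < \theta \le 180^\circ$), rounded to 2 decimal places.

|z| = sqrt((-8)^2 + (-18)^2) = sqrt(388)
arg(z) = arctan(b/a) = arctan(-18/-8) (quadrant-adjusted) = -113.96°


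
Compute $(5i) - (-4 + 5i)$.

(0 - (-4)) + (5 - 5)i = 4


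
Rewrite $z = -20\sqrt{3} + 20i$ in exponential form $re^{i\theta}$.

r = |z| = sqrt((-20*sqrt(3))^2 + (20)^2) = sqrt(1200 + 400) = sqrt(1600) = 40
θ = arctan(b/a) = arctan(20/-34.641) (quadrant-adjusted) = 150° = 5π/6
z = 40e^(i*5π/6)


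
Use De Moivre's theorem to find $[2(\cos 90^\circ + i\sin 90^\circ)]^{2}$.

By De Moivre: z^n = r^n(cos(nθ) + i sin(nθ))
= 2^2(cos(2*90°) + i sin(2*90°))
= 4(cos 180° + i sin 180°)
= -4


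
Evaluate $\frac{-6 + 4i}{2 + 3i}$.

Multiply numerator and denominator by conjugate (2 - 3i):
= (-6 + 4i)(2 - 3i) / (2^2 + 3^2)
= (26i) / 13
= 2i


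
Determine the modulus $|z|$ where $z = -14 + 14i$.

|z| = sqrt(a^2 + b^2) = sqrt((-14)^2 + 14^2) = sqrt(392) = sqrt(392)


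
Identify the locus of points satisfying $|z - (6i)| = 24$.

|z - z0| = r describes a circle centered at z0 with radius r
Here z0 = 6i and r = 24
Locus: Circle centered at (0, 6) with radius 24


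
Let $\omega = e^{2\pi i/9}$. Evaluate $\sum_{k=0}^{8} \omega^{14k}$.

Let ζ = ω^14 = e^(2πi·14/9). Since 9 ∤ 14, ζ ≠ 1.
Sum = Σ_{k=0}^{8} ζ^k = (ζ^9 - 1)/(ζ - 1) = (ω^{14·9} - 1)/(ζ - 1) = (1 - 1)/(ζ - 1) = 0


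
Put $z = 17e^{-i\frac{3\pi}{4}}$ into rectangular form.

a = r cos θ = 17 * -sqrt(2)/2 = -17*sqrt(2)/2
b = r sin θ = 17 * -sqrt(2)/2 = -17*sqrt(2)/2
z = -17*sqrt(2)/2 - (17*sqrt(2)/2)i


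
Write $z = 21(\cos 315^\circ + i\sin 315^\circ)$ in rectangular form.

a = r cos θ = 21 * sqrt(2)/2 = 21*sqrt(2)/2
b = r sin θ = 21 * -sqrt(2)/2 = -21*sqrt(2)/2
z = 21*sqrt(2)/2 - (21*sqrt(2)/2)i


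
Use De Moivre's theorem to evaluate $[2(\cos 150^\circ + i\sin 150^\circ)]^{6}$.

By De Moivre: z^n = r^n(cos(nθ) + i sin(nθ))
= 2^6(cos(6*150°) + i sin(6*150°))
= 64(cos 180° + i sin 180°)
= -64


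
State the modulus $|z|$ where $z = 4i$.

|z| = sqrt(a^2 + b^2) = sqrt(0^2 + 4^2) = sqrt(16) = 4


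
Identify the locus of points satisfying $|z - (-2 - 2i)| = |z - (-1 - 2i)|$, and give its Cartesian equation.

|z - z1| = |z - z2| means z is equidistant from z1 and z2,
i.e. the perpendicular bisector of the segment from (-2, -2) to (-1, -2) (midpoint (-3/2, -2)).
With z = x + yi, square both sides:
(x - (-2))^2 + (y - (-2))^2 = (x - (-1))^2 + (y - (-2))^2
The x^2 and y^2 terms cancel: 2x + 0y = 5 - 8 = -3
Simplify: x = -3/2
Locus: Perpendicular bisector of the segment from (-2, -2) to (-1, -2): the line x = -3/2


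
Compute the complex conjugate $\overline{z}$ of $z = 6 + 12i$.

If z = a + bi, then conjugate(z) = a - bi
conjugate(6 + 12i) = 6 - 12i


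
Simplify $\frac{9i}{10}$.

Divisor is real, so divide each part by 10:
= 0 + (9/10)i


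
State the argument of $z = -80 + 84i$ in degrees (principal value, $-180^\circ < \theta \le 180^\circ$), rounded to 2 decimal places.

θ = arctan(b/a) = arctan(84/-80) (quadrant-adjusted) = 133.60°


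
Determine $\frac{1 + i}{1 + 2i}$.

Multiply numerator and denominator by conjugate (1 - 2i):
= (1 + i)(1 - 2i) / (1^2 + 2^2)
= (3 - i) / 5
= 3/5 - (1/5)i


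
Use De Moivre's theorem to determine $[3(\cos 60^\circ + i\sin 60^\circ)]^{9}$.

By De Moivre: z^n = r^n(cos(nθ) + i sin(nθ))
= 3^9(cos(9*60°) + i sin(9*60°))
= 19683(cos 180° + i sin 180°)
= -19683


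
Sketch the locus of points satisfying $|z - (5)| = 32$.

|z - z0| = r describes a circle centered at z0 with radius r
Here z0 = 5 and r = 32
Locus: Circle centered at (5, 0) with radius 32


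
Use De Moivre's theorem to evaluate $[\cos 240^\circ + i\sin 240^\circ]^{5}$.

By De Moivre: z^n = r^n(cos(nθ) + i sin(nθ))
= 1^5(cos(5*240°) + i sin(5*240°))
= 1(cos 120° + i sin 120°)
= -1/2 + (sqrt(3)/2)i


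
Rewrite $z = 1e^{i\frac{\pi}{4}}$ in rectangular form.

a = r cos θ = 1 * sqrt(2)/2 = sqrt(2)/2
b = r sin θ = 1 * sqrt(2)/2 = sqrt(2)/2
z = sqrt(2)/2 + (sqrt(2)/2)i


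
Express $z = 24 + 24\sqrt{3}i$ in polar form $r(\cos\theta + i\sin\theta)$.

r = |z| = sqrt(a^2 + b^2) = sqrt((24)^2 + (24*sqrt(3))^2) = sqrt(576 + 1728) = sqrt(2304) = 48
θ = arctan(b/a) = arctan(41.5692/24) (quadrant-adjusted) = 60°
z = 48(cos 60° + i sin 60°)


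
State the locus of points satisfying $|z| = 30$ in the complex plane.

|z| = 30 means sqrt(x^2 + y^2) = 30
This is a circle of radius 30 centered at the origin


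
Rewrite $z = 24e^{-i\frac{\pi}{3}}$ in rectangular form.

a = r cos θ = 24 * 1/2 = 12
b = r sin θ = 24 * -sqrt(3)/2 = -12*sqrt(3)
z = 12 - 12*sqrt(3)i


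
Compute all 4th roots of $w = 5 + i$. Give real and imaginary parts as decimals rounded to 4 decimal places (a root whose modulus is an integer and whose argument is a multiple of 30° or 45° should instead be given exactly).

|w| = sqrt(26) ≈ 5.099020, arg(w) ≈ 11.309932°
Root modulus = sqrt(26)^(1/4) ≈ 1.502698
Root arguments: θ_k = (arg(w) + 360°k)/4 for k = 0, 1, ..., 3
Compute each root as (root modulus)(cos θ_k + i sin θ_k) using full-precision intermediates, then round to 4 decimal places.
Roots: 1.5009 + 0.0741i, -0.0741 + 1.5009i, -1.5009 - 0.0741i, 0.0741 - 1.5009i


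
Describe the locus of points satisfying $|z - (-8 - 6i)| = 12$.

|z - z0| = r describes a circle centered at z0 with radius r
Here z0 = -8 - 6i and r = 12
Locus: Circle centered at (-8, -6) with radius 12


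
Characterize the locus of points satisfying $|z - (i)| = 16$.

|z - z0| = r describes a circle centered at z0 with radius r
Here z0 = i and r = 16
Locus: Circle centered at (0, 1) with radius 16


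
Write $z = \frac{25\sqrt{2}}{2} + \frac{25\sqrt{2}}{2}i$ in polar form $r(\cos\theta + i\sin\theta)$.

r = |z| = sqrt(a^2 + b^2) = sqrt((25*sqrt(2)/2)^2 + (25*sqrt(2)/2)^2) = sqrt(625/2 + 625/2) = sqrt(625) = 25
θ = arctan(b/a) = arctan(17.6777/17.6777) (quadrant-adjusted) = 45°
z = 25(cos 45° + i sin 45°)


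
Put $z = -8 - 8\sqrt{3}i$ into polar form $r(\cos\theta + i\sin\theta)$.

r = |z| = sqrt(a^2 + b^2) = sqrt((-8)^2 + (-8*sqrt(3))^2) = sqrt(64 + 192) = sqrt(256) = 16
θ = arctan(b/a) = arctan(-13.8564/-8) (quadrant-adjusted) = 240°
z = 16(cos 240° + i sin 240°)


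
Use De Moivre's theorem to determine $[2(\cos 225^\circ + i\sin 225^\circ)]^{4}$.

By De Moivre: z^n = r^n(cos(nθ) + i sin(nθ))
= 2^4(cos(4*225°) + i sin(4*225°))
= 16(cos 180° + i sin 180°)
= -16


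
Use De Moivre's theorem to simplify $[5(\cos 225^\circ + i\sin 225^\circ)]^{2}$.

By De Moivre: z^n = r^n(cos(nθ) + i sin(nθ))
= 5^2(cos(2*225°) + i sin(2*225°))
= 25(cos 90° + i sin 90°)
= 25i


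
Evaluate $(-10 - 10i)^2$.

(a + bi)^2 = a^2 - b^2 + 2abi
= (-10)^2 - (-10)^2 + 2*(-10)*(-10)i
= 200i


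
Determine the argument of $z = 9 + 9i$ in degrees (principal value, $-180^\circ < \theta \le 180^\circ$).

θ = arctan(b/a) = arctan(9/9) (quadrant-adjusted) = 45°


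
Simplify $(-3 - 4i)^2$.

(a + bi)^2 = a^2 - b^2 + 2abi
= (-3)^2 - (-4)^2 + 2*(-3)*(-4)i
= -7 + 24i


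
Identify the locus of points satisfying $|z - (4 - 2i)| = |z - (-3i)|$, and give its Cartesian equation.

|z - z1| = |z - z2| means z is equidistant from z1 and z2,
i.e. the perpendicular bisector of the segment from (4, -2) to (0, -3) (midpoint (2, -5/2)).
With z = x + yi, square both sides:
(x - 4)^2 + (y - (-2))^2 = (x - 0)^2 + (y - (-3))^2
The x^2 and y^2 terms cancel: -8x + (-2)y = 9 - 20 = -11
Simplify: 8x + 2y = 11
Locus: Perpendicular bisector of the segment from (4, -2) to (0, -3): the line 8x + 2y = 11


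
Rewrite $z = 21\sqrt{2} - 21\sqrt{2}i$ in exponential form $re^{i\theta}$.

r = |z| = sqrt((21*sqrt(2))^2 + (-21*sqrt(2))^2) = sqrt(882 + 882) = sqrt(1764) = 42
θ = arctan(b/a) = arctan(-29.6985/29.6985) (quadrant-adjusted) = -45° = -π/4
z = 42e^(-i*π/4)


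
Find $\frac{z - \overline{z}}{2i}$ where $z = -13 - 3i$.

z - conjugate(z) = 2bi
(z - conjugate(z))/(2i) = 2bi/(2i) = b = -3


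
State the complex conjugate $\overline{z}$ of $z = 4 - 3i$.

If z = a + bi, then conjugate(z) = a - bi
conjugate(4 - 3i) = 4 + 3i


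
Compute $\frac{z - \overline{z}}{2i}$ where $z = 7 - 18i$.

z - conjugate(z) = 2bi
(z - conjugate(z))/(2i) = 2bi/(2i) = b = -18


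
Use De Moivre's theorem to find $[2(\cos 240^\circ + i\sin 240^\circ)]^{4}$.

By De Moivre: z^n = r^n(cos(nθ) + i sin(nθ))
= 2^4(cos(4*240°) + i sin(4*240°))
= 16(cos 240° + i sin 240°)
= -8 - 8*sqrt(3)i


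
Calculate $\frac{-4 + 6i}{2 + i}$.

Multiply numerator and denominator by conjugate (2 - i):
= (-4 + 6i)(2 - i) / (2^2 + 1^2)
= (-2 + 16i) / 5
= -2/5 + (16/5)i


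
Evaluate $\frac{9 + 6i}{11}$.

Divisor is real, so divide each part by 11:
= 9/11 + (6/11)i


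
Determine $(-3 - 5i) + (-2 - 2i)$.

(-3 + (-2)) + (-5 + (-2))i = -5 - 7i


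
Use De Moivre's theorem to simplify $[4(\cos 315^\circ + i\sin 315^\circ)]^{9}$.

By De Moivre: z^n = r^n(cos(nθ) + i sin(nθ))
= 4^9(cos(9*315°) + i sin(9*315°))
= 262144(cos 315° + i sin 315°)
= 131072*sqrt(2) - 131072*sqrt(2)i


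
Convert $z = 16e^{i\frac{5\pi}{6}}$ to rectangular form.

a = r cos θ = 16 * -sqrt(3)/2 = -8*sqrt(3)
b = r sin θ = 16 * 1/2 = 8
z = -8*sqrt(3) + 8i


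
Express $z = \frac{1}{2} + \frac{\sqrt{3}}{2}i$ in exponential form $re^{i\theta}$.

r = |z| = sqrt((1/2)^2 + (sqrt(3)/2)^2) = sqrt(1/4 + 3/4) = sqrt(1) = 1
θ = arctan(b/a) = arctan(0.866/0.5) (quadrant-adjusted) = 60° = π/3
z = 1e^(i*π/3)


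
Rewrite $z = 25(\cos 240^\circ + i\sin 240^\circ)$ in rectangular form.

a = r cos θ = 25 * -1/2 = -25/2
b = r sin θ = 25 * -sqrt(3)/2 = -25*sqrt(3)/2
z = -25/2 - (25*sqrt(3)/2)i


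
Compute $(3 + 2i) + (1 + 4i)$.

(3 + 1) + (2 + 4)i = 4 + 6i


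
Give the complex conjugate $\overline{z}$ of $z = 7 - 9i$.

If z = a + bi, then conjugate(z) = a - bi
conjugate(7 - 9i) = 7 + 9i


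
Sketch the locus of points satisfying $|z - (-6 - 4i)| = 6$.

|z - z0| = r describes a circle centered at z0 with radius r
Here z0 = -6 - 4i and r = 6
Locus: Circle centered at (-6, -4) with radius 6


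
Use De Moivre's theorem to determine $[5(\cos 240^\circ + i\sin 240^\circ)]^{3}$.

By De Moivre: z^n = r^n(cos(nθ) + i sin(nθ))
= 5^3(cos(3*240°) + i sin(3*240°))
= 125(cos 0° + i sin 0°)
= 125


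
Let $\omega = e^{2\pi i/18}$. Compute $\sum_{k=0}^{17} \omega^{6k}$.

Let ζ = ω^6 = e^(2πi·6/18). Since 18 ∤ 6, ζ ≠ 1.
Sum = Σ_{k=0}^{17} ζ^k = (ζ^18 - 1)/(ζ - 1) = (ω^{6·18} - 1)/(ζ - 1) = (1 - 1)/(ζ - 1) = 0


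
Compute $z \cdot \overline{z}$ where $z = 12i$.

z * conjugate(z) = |z|^2 = a^2 + b^2
= 0^2 + 12^2 = 144


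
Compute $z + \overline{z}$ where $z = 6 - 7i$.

z + conjugate(z) = (a + bi) + (a - bi) = 2a
= 2 * 6 = 12


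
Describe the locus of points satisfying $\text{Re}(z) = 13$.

Re(z) = x where z = x + yi; the equation x = 13 is satisfied by all points with that x-coordinate
Locus: Vertical line x = 13


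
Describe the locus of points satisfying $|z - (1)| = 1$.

|z - z0| = r describes a circle centered at z0 with radius r
Here z0 = 1 and r = 1
Locus: Circle centered at (1, 0) with radius 1


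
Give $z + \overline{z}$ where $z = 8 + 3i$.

z + conjugate(z) = (a + bi) + (a - bi) = 2a
= 2 * 8 = 16


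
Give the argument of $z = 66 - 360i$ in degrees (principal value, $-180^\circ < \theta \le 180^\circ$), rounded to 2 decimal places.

θ = arctan(b/a) = arctan(-360/66) (quadrant-adjusted) = -79.61°


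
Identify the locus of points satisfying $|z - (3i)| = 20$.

|z - z0| = r describes a circle centered at z0 with radius r
Here z0 = 3i and r = 20
Locus: Circle centered at (0, 3) with radius 20


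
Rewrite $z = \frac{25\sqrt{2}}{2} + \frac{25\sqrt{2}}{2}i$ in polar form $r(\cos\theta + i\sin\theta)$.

r = |z| = sqrt(a^2 + b^2) = sqrt((25*sqrt(2)/2)^2 + (25*sqrt(2)/2)^2) = sqrt(625/2 + 625/2) = sqrt(625) = 25
θ = arctan(b/a) = arctan(17.6777/17.6777) (quadrant-adjusted) = 45°
z = 25(cos 45° + i sin 45°)


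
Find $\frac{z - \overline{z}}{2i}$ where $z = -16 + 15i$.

z - conjugate(z) = 2bi
(z - conjugate(z))/(2i) = 2bi/(2i) = b = 15


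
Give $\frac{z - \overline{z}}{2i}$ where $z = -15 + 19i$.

z - conjugate(z) = 2bi
(z - conjugate(z))/(2i) = 2bi/(2i) = b = 19


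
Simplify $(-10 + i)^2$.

(a + bi)^2 = a^2 - b^2 + 2abi
= (-10)^2 - 1^2 + 2*(-10)*1i
= 99 - 20i


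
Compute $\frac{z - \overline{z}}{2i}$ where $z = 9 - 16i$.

z - conjugate(z) = 2bi
(z - conjugate(z))/(2i) = 2bi/(2i) = b = -16


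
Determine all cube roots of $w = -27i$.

|w| = 27, arg(w) = 270°
Root modulus = 27^(1/3) = 3
Root arguments: θ_k = (270° + 360°k)/3 for k = 0, 1, ..., 2
Roots: 3i, -3*sqrt(3)/2 - (3/2)i, 3*sqrt(3)/2 - (3/2)i


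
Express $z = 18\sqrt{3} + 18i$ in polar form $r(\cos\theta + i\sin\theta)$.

r = |z| = sqrt(a^2 + b^2) = sqrt((18*sqrt(3))^2 + (18)^2) = sqrt(972 + 324) = sqrt(1296) = 36
θ = arctan(b/a) = arctan(18/31.1769) (quadrant-adjusted) = 30°
z = 36(cos 30° + i sin 30°)


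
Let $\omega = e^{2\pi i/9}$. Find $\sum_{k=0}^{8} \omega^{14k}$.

Let ζ = ω^14 = e^(2πi·14/9). Since 9 ∤ 14, ζ ≠ 1.
Sum = Σ_{k=0}^{8} ζ^k = (ζ^9 - 1)/(ζ - 1) = (ω^{14·9} - 1)/(ζ - 1) = (1 - 1)/(ζ - 1) = 0


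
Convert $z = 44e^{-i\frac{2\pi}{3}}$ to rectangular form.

a = r cos θ = 44 * -1/2 = -22
b = r sin θ = 44 * -sqrt(3)/2 = -22*sqrt(3)
z = -22 - 22*sqrt(3)i


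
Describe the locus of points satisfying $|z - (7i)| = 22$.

|z - z0| = r describes a circle centered at z0 with radius r
Here z0 = 7i and r = 22
Locus: Circle centered at (0, 7) with radius 22


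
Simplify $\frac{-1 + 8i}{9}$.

Divisor is real, so divide each part by 9:
= -1/9 + (8/9)i


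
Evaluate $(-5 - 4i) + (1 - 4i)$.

(-5 + 1) + (-4 + (-4))i = -4 - 8i


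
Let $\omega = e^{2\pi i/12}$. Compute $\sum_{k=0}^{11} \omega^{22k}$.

Let ζ = ω^22 = e^(2πi·22/12). Since 12 ∤ 22, ζ ≠ 1.
Sum = Σ_{k=0}^{11} ζ^k = (ζ^12 - 1)/(ζ - 1) = (ω^{22·12} - 1)/(ζ - 1) = (1 - 1)/(ζ - 1) = 0


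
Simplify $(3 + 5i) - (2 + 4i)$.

(3 - 2) + (5 - 4)i = 1 + i


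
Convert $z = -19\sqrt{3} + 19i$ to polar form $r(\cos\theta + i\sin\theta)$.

r = |z| = sqrt(a^2 + b^2) = sqrt((-19*sqrt(3))^2 + (19)^2) = sqrt(1083 + 361) = sqrt(1444) = 38
θ = arctan(b/a) = arctan(19/-32.909) (quadrant-adjusted) = 150°
z = 38(cos 150° + i sin 150°)


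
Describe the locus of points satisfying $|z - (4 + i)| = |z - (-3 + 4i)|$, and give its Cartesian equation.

|z - z1| = |z - z2| means z is equidistant from z1 and z2,
i.e. the perpendicular bisector of the segment from (4, 1) to (-3, 4) (midpoint (1/2, 5/2)).
With z = x + yi, square both sides:
(x - 4)^2 + (y - 1)^2 = (x - (-3))^2 + (y - 4)^2
The x^2 and y^2 terms cancel: -14x + 6y = 25 - 17 = 8
Simplify: 7x - 3y = -4
Locus: Perpendicular bisector of the segment from (4, 1) to (-3, 4): the line 7x - 3y = -4


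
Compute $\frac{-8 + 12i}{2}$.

Divisor is real, so divide each part by 2:
= -4 + 6i


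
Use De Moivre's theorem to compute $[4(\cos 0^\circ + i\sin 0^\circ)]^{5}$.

By De Moivre: z^n = r^n(cos(nθ) + i sin(nθ))
= 4^5(cos(5*0°) + i sin(5*0°))
= 1024(cos 0° + i sin 0°)
= 1024


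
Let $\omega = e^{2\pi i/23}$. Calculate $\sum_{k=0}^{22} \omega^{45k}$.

Let ζ = ω^45 = e^(2πi·45/23). Since 23 ∤ 45, ζ ≠ 1.
Sum = Σ_{k=0}^{22} ζ^k = (ζ^23 - 1)/(ζ - 1) = (ω^{45·23} - 1)/(ζ - 1) = (1 - 1)/(ζ - 1) = 0


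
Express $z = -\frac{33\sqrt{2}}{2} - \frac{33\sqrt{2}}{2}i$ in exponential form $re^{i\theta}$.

r = |z| = sqrt((-33*sqrt(2)/2)^2 + (-33*sqrt(2)/2)^2) = sqrt(1089/2 + 1089/2) = sqrt(1089) = 33
θ = arctan(b/a) = arctan(-23.3345/-23.3345) (quadrant-adjusted) = 225° = 5π/4
z = 33e^(i*5π/4)


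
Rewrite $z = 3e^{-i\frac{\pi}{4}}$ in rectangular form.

a = r cos θ = 3 * sqrt(2)/2 = 3*sqrt(2)/2
b = r sin θ = 3 * -sqrt(2)/2 = -3*sqrt(2)/2
z = 3*sqrt(2)/2 - (3*sqrt(2)/2)i


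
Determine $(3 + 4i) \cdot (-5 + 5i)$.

(a1*a2 - b1*b2) + (a1*b2 + b1*a2)i
= (-15 - 20) + (15 + (-20))i
= -35 - 5i


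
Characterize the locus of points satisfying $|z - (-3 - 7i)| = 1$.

|z - z0| = r describes a circle centered at z0 with radius r
Here z0 = -3 - 7i and r = 1
Locus: Circle centered at (-3, -7) with radius 1


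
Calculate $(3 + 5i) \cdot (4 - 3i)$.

(a1*a2 - b1*b2) + (a1*b2 + b1*a2)i
= (12 - (-15)) + (-9 + 20)i
= 27 + 11i


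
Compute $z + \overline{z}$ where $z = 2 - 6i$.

z + conjugate(z) = (a + bi) + (a - bi) = 2a
= 2 * 2 = 4


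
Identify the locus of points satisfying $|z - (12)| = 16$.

|z - z0| = r describes a circle centered at z0 with radius r
Here z0 = 12 and r = 16
Locus: Circle centered at (12, 0) with radius 16


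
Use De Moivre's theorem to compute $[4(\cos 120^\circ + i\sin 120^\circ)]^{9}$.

By De Moivre: z^n = r^n(cos(nθ) + i sin(nθ))
= 4^9(cos(9*120°) + i sin(9*120°))
= 262144(cos 0° + i sin 0°)
= 262144


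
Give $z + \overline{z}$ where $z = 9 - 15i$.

z + conjugate(z) = (a + bi) + (a - bi) = 2a
= 2 * 9 = 18


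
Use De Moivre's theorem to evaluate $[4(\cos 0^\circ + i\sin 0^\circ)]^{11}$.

By De Moivre: z^n = r^n(cos(nθ) + i sin(nθ))
= 4^11(cos(11*0°) + i sin(11*0°))
= 4194304(cos 0° + i sin 0°)
= 4194304


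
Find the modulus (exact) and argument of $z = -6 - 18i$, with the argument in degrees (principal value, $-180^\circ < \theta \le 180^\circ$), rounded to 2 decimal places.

|z| = sqrt((-6)^2 + (-18)^2) = sqrt(360)
arg(z) = arctan(b/a) = arctan(-18/-6) (quadrant-adjusted) = -108.43°


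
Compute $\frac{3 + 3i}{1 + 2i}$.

Multiply numerator and denominator by conjugate (1 - 2i):
= (3 + 3i)(1 - 2i) / (1^2 + 2^2)
= (9 - 3i) / 5
= 9/5 - (3/5)i


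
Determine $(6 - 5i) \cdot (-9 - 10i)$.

(a1*a2 - b1*b2) + (a1*b2 + b1*a2)i
= (-54 - 50) + (-60 + 45)i
= -104 - 15i


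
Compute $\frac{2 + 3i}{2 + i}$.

Multiply numerator and denominator by conjugate (2 - i):
= (2 + 3i)(2 - i) / (2^2 + 1^2)
= (7 + 4i) / 5
= 7/5 + (4/5)i


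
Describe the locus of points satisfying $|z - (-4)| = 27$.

|z - z0| = r describes a circle centered at z0 with radius r
Here z0 = -4 and r = 27
Locus: Circle centered at (-4, 0) with radius 27


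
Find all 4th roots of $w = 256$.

|w| = 256, arg(w) = 0°
Root modulus = 256^(1/4) = 4
Root arguments: θ_k = (0° + 360°k)/4 for k = 0, 1, ..., 3
Roots: 4, 4i, -4, -4i


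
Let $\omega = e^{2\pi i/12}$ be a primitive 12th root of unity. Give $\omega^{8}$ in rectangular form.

ω^8 = e^(2πi·8/12) = e^(i·4π/3)
= cos(4π/3) + i sin(4π/3)
= -1/2 - (sqrt(3)/2)i


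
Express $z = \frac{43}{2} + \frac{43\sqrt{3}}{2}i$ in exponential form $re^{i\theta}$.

r = |z| = sqrt((43/2)^2 + (43*sqrt(3)/2)^2) = sqrt(1849/4 + 5547/4) = sqrt(1849) = 43
θ = arctan(b/a) = arctan(37.2391/21.5) (quadrant-adjusted) = 60° = π/3
z = 43e^(i*π/3)


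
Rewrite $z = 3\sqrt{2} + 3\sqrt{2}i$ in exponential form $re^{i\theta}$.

r = |z| = sqrt((3*sqrt(2))^2 + (3*sqrt(2))^2) = sqrt(18 + 18) = sqrt(36) = 6
θ = arctan(b/a) = arctan(4.2426/4.2426) (quadrant-adjusted) = 45° = π/4
z = 6e^(i*π/4)


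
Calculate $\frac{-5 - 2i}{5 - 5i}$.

Multiply numerator and denominator by conjugate (5 + 5i):
= (-5 - 2i)(5 + 5i) / (5^2 + (-5)^2)
= (-15 - 35i) / 50
Divide through by 5: (-3 - 7i) / 10
= -3/10 - (7/10)i


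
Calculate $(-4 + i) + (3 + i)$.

(-4 + 3) + (1 + 1)i = -1 + 2i


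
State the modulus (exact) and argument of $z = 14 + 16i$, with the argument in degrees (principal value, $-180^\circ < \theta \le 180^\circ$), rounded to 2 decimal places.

|z| = sqrt(14^2 + 16^2) = sqrt(452)
arg(z) = arctan(b/a) = arctan(16/14) (quadrant-adjusted) = 48.81°


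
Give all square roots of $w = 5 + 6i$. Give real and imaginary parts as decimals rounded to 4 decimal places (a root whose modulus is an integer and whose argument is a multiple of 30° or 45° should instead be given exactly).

|w| = sqrt(61) ≈ 7.810250, arg(w) ≈ 50.194429°
Root modulus = sqrt(61)^(1/2) ≈ 2.794682
Root arguments: θ_k = (arg(w) + 360°k)/2 for k = 0, 1, ..., 1
Compute each root as (root modulus)(cos θ_k + i sin θ_k) using full-precision intermediates, then round to 4 decimal places.
Roots: 2.5308 + 1.1854i, -2.5308 - 1.1854i
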